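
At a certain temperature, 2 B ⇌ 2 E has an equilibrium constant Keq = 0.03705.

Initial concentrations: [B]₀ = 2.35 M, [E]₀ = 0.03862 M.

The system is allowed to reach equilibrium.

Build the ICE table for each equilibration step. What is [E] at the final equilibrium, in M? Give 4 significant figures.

Q₀ = 2.7008e-04 vs Keq = 0.03705 ⇒ Q<K, forward
Step 1:
                    B           E
  Initial        2.35     0.03862
  Change      -0.3469      0.3469
  Equil         2.003      0.3856
  solve Keq expr → x = 0.1735; check Q = 0.03705

[E]_eq = 0.3856 M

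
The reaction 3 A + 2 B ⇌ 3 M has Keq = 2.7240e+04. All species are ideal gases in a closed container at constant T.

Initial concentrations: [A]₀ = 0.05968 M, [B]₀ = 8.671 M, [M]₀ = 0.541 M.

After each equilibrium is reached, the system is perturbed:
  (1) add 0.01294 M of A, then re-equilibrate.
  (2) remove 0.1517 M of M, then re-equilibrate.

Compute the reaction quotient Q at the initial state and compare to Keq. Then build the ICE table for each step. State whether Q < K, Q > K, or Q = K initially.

Q₀ = 9.908; Q < K (proceeds forward)

Q₀ = 9.908 vs Keq = 2.7240e+04 ⇒ Q<K, forward
Step 1:
                  A         B         M
  I         0.05968     8.671     0.541
  C        -0.05497  -0.03665   0.05497
  E        0.004706     8.634     0.596
  solve Keq expr → x = 0.01832; check Q = 2.7240e+04
Then add 0.01294 M of A.
Step 2:
                  A         B         M
  I         0.01765     8.634     0.596
  C        -0.01284 -0.008557   0.01284
  E        0.004811     8.626    0.6088
  solve Keq expr → x = 0.004278; check Q = 2.7240e+04
Then remove 0.1517 M of M.
Step 3:
                  A         B         M
  I        0.004811     8.626    0.4571
  C       -0.001189 -7.9273e-04  0.001189
  E        0.003622     8.625    0.4583
  solve Keq expr → x = 3.9637e-04; check Q = 2.7240e+04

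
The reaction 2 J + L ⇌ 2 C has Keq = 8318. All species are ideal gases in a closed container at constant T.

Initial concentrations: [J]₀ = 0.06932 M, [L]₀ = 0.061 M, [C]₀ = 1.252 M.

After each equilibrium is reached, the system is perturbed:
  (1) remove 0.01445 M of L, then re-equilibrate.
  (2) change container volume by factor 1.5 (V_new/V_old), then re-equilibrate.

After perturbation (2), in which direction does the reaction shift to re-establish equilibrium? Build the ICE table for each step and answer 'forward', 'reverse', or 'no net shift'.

Q₀ = 5348 vs Keq = 8318 ⇒ Q<K, forward
Step 1:
                   J          L          C
  init       0.06932      0.061      1.252
  Δ         -0.01065  -0.005324    0.01065
  eq         0.05867    0.05568      1.263
  solve Keq expr → x = 0.005324; check Q = 8318
Then remove 0.01445 M of L.
Step 2:
                   J          L          C
  init       0.05867    0.04123      1.263
  Δ         0.006595   0.003298  -0.006595
  eq         0.06527    0.04452      1.256
  solve Keq expr → x = -0.003298; check Q = 8318
Then change container volume by factor 1.5 (V_new/V_old).
Step 3:
                   J          L          C
  init       0.04351    0.02968     0.8374
  Δ         0.006631   0.003315  -0.006631
  eq         0.05014      0.033     0.8307
  solve Keq expr → x = -0.003315; check Q = 8318

Direction: reverse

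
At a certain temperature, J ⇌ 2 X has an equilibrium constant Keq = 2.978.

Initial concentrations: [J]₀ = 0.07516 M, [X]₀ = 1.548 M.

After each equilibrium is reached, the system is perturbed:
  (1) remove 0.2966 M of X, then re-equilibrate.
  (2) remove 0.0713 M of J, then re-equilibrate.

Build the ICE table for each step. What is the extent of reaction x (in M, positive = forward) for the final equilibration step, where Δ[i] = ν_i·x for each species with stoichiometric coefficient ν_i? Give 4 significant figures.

x = -0.03335 M

Q₀ = 31.88 vs Keq = 2.978 ⇒ Q>K, reverse
Step 1:
                    J           X
  Initial     0.07516       1.548
  Change       0.2683     -0.5366
  Equil        0.3435       1.011
  solve Keq expr → x = -0.2683; check Q = 2.978
Then remove 0.2966 M of X.
Step 2:
                    J           X
  Initial      0.3435      0.7148
  Change     -0.08299       0.166
  Equil        0.2605      0.8808
  solve Keq expr → x = 0.08299; check Q = 2.978
Then remove 0.0713 M of J.
Step 3:
                    J           X
  Initial      0.1892      0.8808
  Change      0.03335    -0.06669
  Equil        0.2225      0.8141
  solve Keq expr → x = -0.03335; check Q = 2.978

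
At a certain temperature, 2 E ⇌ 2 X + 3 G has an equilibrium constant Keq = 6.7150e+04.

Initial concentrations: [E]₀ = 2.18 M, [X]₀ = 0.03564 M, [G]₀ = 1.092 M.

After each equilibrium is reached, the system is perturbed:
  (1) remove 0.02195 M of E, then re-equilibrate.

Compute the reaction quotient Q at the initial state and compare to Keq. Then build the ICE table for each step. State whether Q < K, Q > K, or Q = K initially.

Q₀ = 3.4804e-04; Q < K (proceeds forward)

Q₀ = 3.4804e-04 vs Keq = 6.7150e+04 ⇒ Q<K, forward
Step 1:
                    E           X           G
  I              2.18     0.03564       1.092
  C            -2.107       2.107       3.161
  E           0.07254       2.143       4.253
  solve Keq expr → x = 1.054; check Q = 6.7150e+04
Then remove 0.02195 M of E.
Step 2:
                    E           X           G
  I           0.05059       2.143       4.253
  C           0.02048    -0.02048    -0.03072
  E           0.07107       2.123       4.222
  solve Keq expr → x = -0.01024; check Q = 6.7150e+04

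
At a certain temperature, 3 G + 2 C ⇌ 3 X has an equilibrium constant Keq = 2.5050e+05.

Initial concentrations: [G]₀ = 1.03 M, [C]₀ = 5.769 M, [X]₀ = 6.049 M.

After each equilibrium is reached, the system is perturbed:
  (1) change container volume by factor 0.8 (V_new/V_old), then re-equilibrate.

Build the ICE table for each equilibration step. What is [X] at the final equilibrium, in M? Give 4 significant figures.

[X]_eq = 8.808 M

Q₀ = 6.086 vs Keq = 2.5050e+05 ⇒ Q<K, forward
Step 1:
                   G          C          X
  Initial       1.03      5.769      6.049
  Change     -0.9923    -0.6616     0.9923
  Equil      0.03766      5.107      7.041
  solve Keq expr → x = 0.3308; check Q = 2.5050e+05
Then change container volume by factor 0.8 (V_new/V_old).
Step 2:
                   G          C          X
  Initial    0.04708      6.384      8.802
  Change    -0.00646  -0.004306    0.00646
  Equil      0.04062       6.38      8.808
  solve Keq expr → x = 0.002153; check Q = 2.5050e+05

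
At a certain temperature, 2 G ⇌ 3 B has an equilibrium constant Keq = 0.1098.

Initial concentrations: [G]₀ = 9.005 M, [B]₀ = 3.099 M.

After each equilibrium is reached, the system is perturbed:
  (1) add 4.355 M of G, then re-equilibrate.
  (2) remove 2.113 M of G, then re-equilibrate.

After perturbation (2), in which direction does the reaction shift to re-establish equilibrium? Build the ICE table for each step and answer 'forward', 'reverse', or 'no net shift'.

Direction: reverse

Q₀ = 0.367 vs Keq = 0.1098 ⇒ Q>K, reverse
Step 1:
                    G           B
  init          9.005       3.099
  Δ            0.6214     -0.9321
  eq            9.626       2.167
  solve Keq expr → x = -0.3107; check Q = 0.1098
Then add 4.355 M of G.
Step 2:
                    G           B
  init          13.98       2.167
  Δ           -0.3748      0.5623
  eq            13.61       2.729
  solve Keq expr → x = 0.1874; check Q = 0.1098
Then remove 2.113 M of G.
Step 3:
                    G           B
  init          11.49       2.729
  Δ             0.177     -0.2654
  eq            11.67       2.464
  solve Keq expr → x = -0.08848; check Q = 0.1098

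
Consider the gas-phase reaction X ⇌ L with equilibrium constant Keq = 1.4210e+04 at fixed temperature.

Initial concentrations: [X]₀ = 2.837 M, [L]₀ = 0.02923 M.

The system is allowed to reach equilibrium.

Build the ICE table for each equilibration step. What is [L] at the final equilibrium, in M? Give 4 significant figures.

Q₀ = 0.0103 vs Keq = 1.4210e+04 ⇒ Q<K, forward
Step 1:
                   X          L
  init         2.837    0.02923
  Δ           -2.837      2.837
  eq      2.0169e-04      2.866
  solve Keq expr → x = 2.837; check Q = 1.4210e+04

[L]_eq = 2.866 M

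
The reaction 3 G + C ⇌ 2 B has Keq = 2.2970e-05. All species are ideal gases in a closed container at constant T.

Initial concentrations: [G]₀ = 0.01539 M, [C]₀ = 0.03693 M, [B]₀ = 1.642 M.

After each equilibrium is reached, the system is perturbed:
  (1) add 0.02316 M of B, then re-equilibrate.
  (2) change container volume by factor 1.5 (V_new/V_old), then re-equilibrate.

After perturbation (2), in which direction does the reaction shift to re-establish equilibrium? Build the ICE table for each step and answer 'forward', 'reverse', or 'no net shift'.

Direction: reverse

Q₀ = 2.0029e+07 vs Keq = 2.2970e-05 ⇒ Q>K, reverse
Step 1:
                   G          C          B
  init       0.01539    0.03693      1.642
  Δ            2.438     0.8125     -1.625
  eq           2.453     0.8494    0.01697
  solve Keq expr → x = -0.8125; check Q = 2.2970e-05
Then add 0.02316 M of B.
Step 2:
                   G          C          B
  init         2.453     0.8494    0.04013
  Δ          0.03404    0.01135   -0.02269
  eq           2.487     0.8608    0.01744
  solve Keq expr → x = -0.01135; check Q = 2.2970e-05
Then change container volume by factor 1.5 (V_new/V_old).
Step 3:
                   G          C          B
  init         1.658     0.5739    0.01163
  Δ         0.005733   0.001911  -0.003822
  eq           1.664     0.5758   0.007804
  solve Keq expr → x = -0.001911; check Q = 2.2970e-05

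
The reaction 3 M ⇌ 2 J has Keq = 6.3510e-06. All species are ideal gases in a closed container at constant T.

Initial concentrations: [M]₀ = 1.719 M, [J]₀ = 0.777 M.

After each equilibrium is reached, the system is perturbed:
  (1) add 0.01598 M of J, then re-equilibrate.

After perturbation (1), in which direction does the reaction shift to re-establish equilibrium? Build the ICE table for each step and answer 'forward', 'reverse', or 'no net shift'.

Direction: reverse

Q₀ = 0.1189 vs Keq = 6.3510e-06 ⇒ Q>K, reverse
Step 1:
                   M          J
  init         1.719      0.777
  Δ            1.147    -0.7648
  eq           2.866    0.01223
  solve Keq expr → x = -0.3824; check Q = 6.3510e-06
Then add 0.01598 M of J.
Step 2:
                   M          J
  init         2.866    0.02821
  Δ          0.02374   -0.01583
  eq            2.89    0.01238
  solve Keq expr → x = -0.007914; check Q = 6.3510e-06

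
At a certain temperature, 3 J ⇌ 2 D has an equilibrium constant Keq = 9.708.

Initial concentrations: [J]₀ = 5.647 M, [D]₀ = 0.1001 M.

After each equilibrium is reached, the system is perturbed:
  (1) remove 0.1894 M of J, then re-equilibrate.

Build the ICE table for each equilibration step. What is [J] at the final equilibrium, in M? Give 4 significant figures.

Q₀ = 5.5644e-05 vs Keq = 9.708 ⇒ Q<K, forward
Step 1:
                  J         D
  I           5.647    0.1001
  C          -4.632     3.088
  E           1.015     3.188
  solve Keq expr → x = 1.544; check Q = 9.708
Then remove 0.1894 M of J.
Step 2:
                  J         D
  I           0.826     3.188
  C          0.1658   -0.1105
  E          0.9918     3.077
  solve Keq expr → x = -0.05526; check Q = 9.708

[J]_eq = 0.9918 M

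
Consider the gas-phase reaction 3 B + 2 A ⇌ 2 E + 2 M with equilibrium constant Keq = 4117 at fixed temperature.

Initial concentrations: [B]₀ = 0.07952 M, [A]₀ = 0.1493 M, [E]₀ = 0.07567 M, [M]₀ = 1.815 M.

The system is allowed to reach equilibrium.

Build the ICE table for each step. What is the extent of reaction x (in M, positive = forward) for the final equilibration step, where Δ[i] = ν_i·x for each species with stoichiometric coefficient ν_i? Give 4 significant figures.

Q₀ = 1683 vs Keq = 4117 ⇒ Q<K, forward
Step 1:
                   B          A          E          M
  I          0.07952     0.1493    0.07567      1.815
  C         -0.01318  -0.008789   0.008789   0.008789
  E          0.06634     0.1405    0.08446      1.824
  solve Keq expr → x = 0.004395; check Q = 4117

x = 0.004395 M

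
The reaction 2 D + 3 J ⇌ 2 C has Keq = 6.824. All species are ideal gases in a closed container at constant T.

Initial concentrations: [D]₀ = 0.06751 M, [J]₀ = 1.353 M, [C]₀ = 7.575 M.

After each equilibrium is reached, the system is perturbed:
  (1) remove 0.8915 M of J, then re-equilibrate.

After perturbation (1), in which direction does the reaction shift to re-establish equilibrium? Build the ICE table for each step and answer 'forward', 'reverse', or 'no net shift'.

Direction: reverse

Q₀ = 5083 vs Keq = 6.824 ⇒ Q>K, reverse
Step 1:
                    D           J           C
  Initial     0.06751       1.353       7.575
  Change       0.6658      0.9988     -0.6658
  Equil        0.7334       2.352       6.909
  solve Keq expr → x = -0.3329; check Q = 6.824
Then remove 0.8915 M of J.
Step 2:
                    D           J           C
  Initial      0.7334        1.46       6.909
  Change       0.2676      0.4014     -0.2676
  Equil         1.001       1.862       6.642
  solve Keq expr → x = -0.1338; check Q = 6.824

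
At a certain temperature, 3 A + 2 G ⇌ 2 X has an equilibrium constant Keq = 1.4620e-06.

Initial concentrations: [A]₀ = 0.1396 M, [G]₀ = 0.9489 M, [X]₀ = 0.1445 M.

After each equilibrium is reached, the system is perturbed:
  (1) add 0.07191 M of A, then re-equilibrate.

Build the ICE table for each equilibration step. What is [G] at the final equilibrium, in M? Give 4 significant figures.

[G]_eq = 1.093 M

Q₀ = 8.524 vs Keq = 1.4620e-06 ⇒ Q>K, reverse
Step 1:
                  A         G         X
  I          0.1396    0.9489    0.1445
  C          0.2163    0.1442   -0.1442
  E          0.3559     1.093 2.8066e-04
  solve Keq expr → x = -0.07211; check Q = 1.4620e-06
Then add 0.07191 M of A.
Step 2:
                  A         G         X
  I          0.4278     1.093 2.8066e-04
  C       -1.3352e-04 -8.9014e-05 8.9014e-05
  E          0.4277     1.093 3.6968e-04
  solve Keq expr → x = 4.4507e-05; check Q = 1.4620e-06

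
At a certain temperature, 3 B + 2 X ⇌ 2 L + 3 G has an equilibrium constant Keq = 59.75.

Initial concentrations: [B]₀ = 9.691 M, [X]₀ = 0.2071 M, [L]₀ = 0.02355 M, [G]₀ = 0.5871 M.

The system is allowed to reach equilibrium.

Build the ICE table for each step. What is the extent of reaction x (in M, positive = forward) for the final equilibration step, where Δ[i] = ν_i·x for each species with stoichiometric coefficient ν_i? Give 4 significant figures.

Q₀ = 2.8751e-06 vs Keq = 59.75 ⇒ Q<K, forward
Step 1:
                   B          X          L          G
  init         9.691     0.2071    0.02355     0.5871
  Δ          -0.3093    -0.2062     0.2062     0.3093
  eq           9.382 8.7798e-04     0.2298     0.8964
  solve Keq expr → x = 0.1031; check Q = 59.75

x = 0.1031 M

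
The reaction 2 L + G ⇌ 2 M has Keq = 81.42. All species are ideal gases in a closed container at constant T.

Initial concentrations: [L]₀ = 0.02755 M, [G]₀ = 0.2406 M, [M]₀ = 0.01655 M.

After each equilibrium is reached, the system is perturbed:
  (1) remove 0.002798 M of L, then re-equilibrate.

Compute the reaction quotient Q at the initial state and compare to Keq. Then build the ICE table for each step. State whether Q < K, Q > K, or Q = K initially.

Q₀ = 1.5; Q < K (proceeds forward)

Q₀ = 1.5 vs Keq = 81.42 ⇒ Q<K, forward
Step 1:
                    L           G           M
  init        0.02755      0.2406     0.01655
  Δ          -0.01929   -0.009643     0.01929
  eq         0.008264       0.231     0.03584
  solve Keq expr → x = 0.009643; check Q = 81.42
Then remove 0.002798 M of L.
Step 2:
                    L           G           M
  init       0.005466       0.231     0.03584
  Δ          0.002258    0.001129   -0.002258
  eq         0.007724      0.2321     0.03358
  solve Keq expr → x = -0.001129; check Q = 81.42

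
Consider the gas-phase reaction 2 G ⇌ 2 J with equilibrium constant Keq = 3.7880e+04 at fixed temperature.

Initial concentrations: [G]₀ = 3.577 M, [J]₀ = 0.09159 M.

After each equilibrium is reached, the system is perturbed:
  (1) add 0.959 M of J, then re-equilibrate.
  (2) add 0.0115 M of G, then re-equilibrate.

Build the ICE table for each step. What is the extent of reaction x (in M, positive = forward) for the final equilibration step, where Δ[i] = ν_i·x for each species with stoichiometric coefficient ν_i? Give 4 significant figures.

Q₀ = 6.5563e-04 vs Keq = 3.7880e+04 ⇒ Q<K, forward
Step 1:
                  G         J
  init        3.577   0.09159
  Δ          -3.558     3.558
  eq        0.01875      3.65
  solve Keq expr → x = 1.779; check Q = 3.7880e+04
Then add 0.959 M of J.
Step 2:
                  G         J
  init      0.01875     4.609
  Δ        0.004902 -0.004902
  eq        0.02366     4.604
  solve Keq expr → x = -0.002451; check Q = 3.7880e+04
Then add 0.0115 M of G.
Step 3:
                  G         J
  init      0.03516     4.604
  Δ        -0.01144   0.01144
  eq        0.02371     4.615
  solve Keq expr → x = 0.005721; check Q = 3.7880e+04

x = 0.005721 M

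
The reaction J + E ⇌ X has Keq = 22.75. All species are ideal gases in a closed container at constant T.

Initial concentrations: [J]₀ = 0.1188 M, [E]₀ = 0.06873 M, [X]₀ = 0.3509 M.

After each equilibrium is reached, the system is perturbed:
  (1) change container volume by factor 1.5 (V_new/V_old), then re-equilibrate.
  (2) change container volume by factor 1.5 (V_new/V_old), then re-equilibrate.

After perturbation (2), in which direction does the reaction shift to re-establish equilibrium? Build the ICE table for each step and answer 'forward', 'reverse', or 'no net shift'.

Direction: reverse

Q₀ = 42.98 vs Keq = 22.75 ⇒ Q>K, reverse
Step 1:
                  J         E         X
  I          0.1188   0.06873    0.3509
  C         0.02798   0.02798  -0.02798
  E          0.1468   0.09671    0.3229
  solve Keq expr → x = -0.02798; check Q = 22.75
Then change container volume by factor 1.5 (V_new/V_old).
Step 2:
                  J         E         X
  I         0.09785   0.06447    0.2153
  C          0.0143    0.0143   -0.0143
  E          0.1122   0.07877     0.201
  solve Keq expr → x = -0.0143; check Q = 22.75
Then change container volume by factor 1.5 (V_new/V_old).
Step 3:
                  J         E         X
  I         0.07477   0.05251     0.134
  C         0.01079   0.01079  -0.01079
  E         0.08555    0.0633    0.1232
  solve Keq expr → x = -0.01079; check Q = 22.75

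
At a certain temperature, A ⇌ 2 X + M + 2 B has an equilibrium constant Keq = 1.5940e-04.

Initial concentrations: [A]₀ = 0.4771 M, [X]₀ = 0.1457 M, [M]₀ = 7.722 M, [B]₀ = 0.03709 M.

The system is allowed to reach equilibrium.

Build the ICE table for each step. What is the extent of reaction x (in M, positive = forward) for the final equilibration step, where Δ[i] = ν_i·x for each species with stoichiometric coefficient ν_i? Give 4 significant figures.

Q₀ = 4.7266e-04 vs Keq = 1.5940e-04 ⇒ Q>K, reverse
Step 1:
                    A           X           M           B
  Initial      0.4771      0.1457       7.722     0.03709
  Change     0.006613    -0.01323   -0.006613    -0.01323
  Equil        0.4837      0.1325       7.715     0.02386
  solve Keq expr → x = -0.006613; check Q = 1.5940e-04

x = -0.006613 M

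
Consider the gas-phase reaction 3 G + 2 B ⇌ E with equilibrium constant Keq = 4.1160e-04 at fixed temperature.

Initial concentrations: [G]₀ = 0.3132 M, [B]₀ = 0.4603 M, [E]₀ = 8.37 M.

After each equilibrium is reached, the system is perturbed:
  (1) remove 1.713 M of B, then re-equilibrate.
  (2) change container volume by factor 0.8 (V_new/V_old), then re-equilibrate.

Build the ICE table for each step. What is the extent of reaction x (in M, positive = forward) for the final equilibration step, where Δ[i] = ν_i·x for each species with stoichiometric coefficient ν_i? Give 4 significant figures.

x = 0.4924 M

Q₀ = 1286 vs Keq = 4.1160e-04 ⇒ Q>K, reverse
Step 1:
                  G         B         E
  I          0.3132    0.4603      8.37
  C           7.504     5.003    -2.501
  E           7.817     5.463     5.869
  solve Keq expr → x = -2.501; check Q = 4.1160e-04
Then remove 1.713 M of B.
Step 2:
                  G         B         E
  I           7.817      3.75     5.869
  C           1.008     0.672    -0.336
  E           8.825     4.422     5.533
  solve Keq expr → x = -0.336; check Q = 4.1160e-04
Then change container volume by factor 0.8 (V_new/V_old).
Step 3:
                  G         B         E
  I           11.03     5.528     6.916
  C          -1.477   -0.9849    0.4924
  E           9.554     4.543     7.408
  solve Keq expr → x = 0.4924; check Q = 4.1160e-04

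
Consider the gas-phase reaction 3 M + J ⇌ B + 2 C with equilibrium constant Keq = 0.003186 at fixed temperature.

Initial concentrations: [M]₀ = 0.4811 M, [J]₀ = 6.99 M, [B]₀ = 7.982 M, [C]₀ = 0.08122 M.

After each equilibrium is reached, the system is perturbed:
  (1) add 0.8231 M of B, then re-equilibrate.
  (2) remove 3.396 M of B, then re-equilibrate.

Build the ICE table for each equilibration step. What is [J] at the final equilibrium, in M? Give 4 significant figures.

[J]_eq = 7.017 M

Q₀ = 0.06765 vs Keq = 0.003186 ⇒ Q>K, reverse
Step 1:
                  M         J         B         C
  I          0.4811      6.99     7.982   0.08122
  C         0.08771   0.02924  -0.02924  -0.05847
  E          0.5688     7.019     7.953   0.02275
  solve Keq expr → x = -0.02924; check Q = 0.003186
Then add 0.8231 M of B.
Step 2:
                  M         J         B         C
  I          0.5688     7.019     8.776   0.02275
  C        0.001508 5.0274e-04 -5.0274e-04 -0.001005
  E          0.5703      7.02     8.775   0.02174
  solve Keq expr → x = -5.0274e-04; check Q = 0.003186
Then remove 3.396 M of B.
Step 3:
                  M         J         B         C
  I          0.5703      7.02     5.379   0.02174
  C       -0.008135 -0.002712  0.002712  0.005424
  E          0.5622     7.017     5.382   0.02717
  solve Keq expr → x = 0.002712; check Q = 0.003186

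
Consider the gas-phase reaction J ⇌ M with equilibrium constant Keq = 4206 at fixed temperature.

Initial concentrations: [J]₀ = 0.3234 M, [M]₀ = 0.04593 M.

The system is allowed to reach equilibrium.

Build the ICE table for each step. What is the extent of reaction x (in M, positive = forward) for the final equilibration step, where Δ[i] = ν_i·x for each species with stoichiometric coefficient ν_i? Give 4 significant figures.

x = 0.3233 M

Q₀ = 0.142 vs Keq = 4206 ⇒ Q<K, forward
Step 1:
                   J          M
  I           0.3234    0.04593
  C          -0.3233     0.3233
  E       8.7789e-05     0.3692
  solve Keq expr → x = 0.3233; check Q = 4206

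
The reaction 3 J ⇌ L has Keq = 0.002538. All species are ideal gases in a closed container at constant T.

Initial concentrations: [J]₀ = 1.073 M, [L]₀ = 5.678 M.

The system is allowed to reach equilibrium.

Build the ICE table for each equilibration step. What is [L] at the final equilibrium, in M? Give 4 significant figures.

[L]_eq = 2.653 M

Q₀ = 4.596 vs Keq = 0.002538 ⇒ Q>K, reverse
Step 1:
                   J          L
  init         1.073      5.678
  Δ            9.076     -3.025
  eq           10.15      2.653
  solve Keq expr → x = -3.025; check Q = 0.002538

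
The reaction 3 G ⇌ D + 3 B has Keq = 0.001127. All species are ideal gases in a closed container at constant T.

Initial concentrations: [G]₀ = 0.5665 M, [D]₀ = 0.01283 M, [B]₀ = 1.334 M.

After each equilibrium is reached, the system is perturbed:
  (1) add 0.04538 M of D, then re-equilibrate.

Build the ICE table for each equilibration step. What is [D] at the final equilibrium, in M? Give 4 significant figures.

Q₀ = 0.1675 vs Keq = 0.001127 ⇒ Q>K, reverse
Step 1:
                   G          D          B
  Initial     0.5665    0.01283      1.334
  Change     0.03815   -0.01272   -0.03815
  Equil       0.6046 1.1449e-04      1.296
  solve Keq expr → x = -0.01272; check Q = 0.001127
Then add 0.04538 M of D.
Step 2:
                   G          D          B
  Initial     0.6046    0.04549      1.296
  Change      0.1356    -0.0452    -0.1356
  Equil       0.7403 2.9269e-04       1.16
  solve Keq expr → x = -0.0452; check Q = 0.001127

[D]_eq = 2.9269e-04 M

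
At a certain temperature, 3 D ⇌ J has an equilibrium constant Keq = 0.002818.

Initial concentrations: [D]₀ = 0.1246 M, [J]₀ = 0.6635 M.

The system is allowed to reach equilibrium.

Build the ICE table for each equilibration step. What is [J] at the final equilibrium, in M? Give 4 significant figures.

Q₀ = 343 vs Keq = 0.002818 ⇒ Q>K, reverse
Step 1:
                    D           J
  init         0.1246      0.6635
  Δ             1.918     -0.6395
  eq            2.043     0.02403
  solve Keq expr → x = -0.6395; check Q = 0.002818

[J]_eq = 0.02403 M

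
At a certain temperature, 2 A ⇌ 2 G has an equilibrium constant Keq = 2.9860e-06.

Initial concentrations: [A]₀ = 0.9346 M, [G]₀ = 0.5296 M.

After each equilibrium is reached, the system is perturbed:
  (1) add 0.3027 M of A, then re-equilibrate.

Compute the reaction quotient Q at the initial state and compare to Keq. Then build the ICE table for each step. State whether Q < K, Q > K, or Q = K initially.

Q₀ = 0.3211; Q > K (proceeds reverse)

Q₀ = 0.3211 vs Keq = 2.9860e-06 ⇒ Q>K, reverse
Step 1:
                  A         G
  I          0.9346    0.5296
  C          0.5271   -0.5271
  E           1.462  0.002526
  solve Keq expr → x = -0.2635; check Q = 2.9860e-06
Then add 0.3027 M of A.
Step 2:
                  A         G
  I           1.764  0.002526
  C       -5.2216e-04 5.2216e-04
  E           1.764  0.003048
  solve Keq expr → x = 2.6108e-04; check Q = 2.9860e-06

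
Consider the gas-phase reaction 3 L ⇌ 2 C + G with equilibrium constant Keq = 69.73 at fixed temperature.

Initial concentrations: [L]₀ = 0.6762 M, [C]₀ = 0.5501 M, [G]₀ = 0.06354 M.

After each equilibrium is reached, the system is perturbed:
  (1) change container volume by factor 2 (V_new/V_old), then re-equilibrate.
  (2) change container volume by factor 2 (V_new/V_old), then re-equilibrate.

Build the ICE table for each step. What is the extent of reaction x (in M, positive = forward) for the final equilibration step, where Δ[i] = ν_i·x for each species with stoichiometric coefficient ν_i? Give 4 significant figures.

x = 0 M

Q₀ = 0.06219 vs Keq = 69.73 ⇒ Q<K, forward
Step 1:
                    L           C           G
  I            0.6762      0.5501     0.06354
  C           -0.5345      0.3563      0.1782
  E            0.1417      0.9064      0.2417
  solve Keq expr → x = 0.1782; check Q = 69.73
Then change container volume by factor 2 (V_new/V_old).
Step 2:
                    L           C           G
  I           0.07087      0.4532      0.1208
  C                 0           0           0
  E           0.07087      0.4532      0.1208
  solve Keq expr → x = 0; check Q = 69.73
Then change container volume by factor 2 (V_new/V_old).
Step 3:
                    L           C           G
  I           0.03544      0.2266     0.06042
  C                 0           0           0
  E           0.03544      0.2266     0.06042
  solve Keq expr → x = 0; check Q = 69.73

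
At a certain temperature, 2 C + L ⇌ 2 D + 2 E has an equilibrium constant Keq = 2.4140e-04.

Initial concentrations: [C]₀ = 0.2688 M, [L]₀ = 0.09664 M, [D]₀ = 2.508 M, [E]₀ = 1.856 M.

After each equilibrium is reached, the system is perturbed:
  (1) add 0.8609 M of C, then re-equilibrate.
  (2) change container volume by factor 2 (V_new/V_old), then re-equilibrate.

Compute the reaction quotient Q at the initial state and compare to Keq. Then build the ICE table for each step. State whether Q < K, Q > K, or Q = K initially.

Q₀ = 3103 vs Keq = 2.4140e-04 ⇒ Q>K, reverse
Step 1:
                    C           L           D           E
  I            0.2688     0.09664       2.508       1.856
  C              1.81      0.9049       -1.81       -1.81
  E             2.079       1.001      0.6983     0.04628
  solve Keq expr → x = -0.9049; check Q = 2.4140e-04
Then add 0.8609 M of C.
Step 2:
                    C           L           D           E
  I             2.939       1.001      0.6983     0.04628
  C          -0.01698   -0.008489     0.01698     0.01698
  E             2.922       0.993      0.7153     0.06326
  solve Keq expr → x = 0.008489; check Q = 2.4140e-04
Then change container volume by factor 2 (V_new/V_old).
Step 3:
                    C           L           D           E
  I             1.461      0.4965      0.3576     0.03163
  C          -0.01117   -0.005586     0.01117     0.01117
  E              1.45      0.4909      0.3688      0.0428
  solve Keq expr → x = 0.005586; check Q = 2.4140e-04

Q₀ = 3103; Q > K (proceeds reverse)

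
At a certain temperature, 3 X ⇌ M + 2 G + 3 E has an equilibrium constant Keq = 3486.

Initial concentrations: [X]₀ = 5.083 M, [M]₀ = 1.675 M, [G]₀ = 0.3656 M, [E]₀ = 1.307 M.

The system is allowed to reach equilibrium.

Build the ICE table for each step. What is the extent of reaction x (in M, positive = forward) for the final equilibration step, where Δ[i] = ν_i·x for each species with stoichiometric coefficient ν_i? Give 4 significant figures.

Q₀ = 0.003806 vs Keq = 3486 ⇒ Q<K, forward
Step 1:
                    X           M           G           E
  init          5.083       1.675      0.3656       1.307
  Δ            -4.018       1.339       2.678       4.018
  eq            1.065       3.014       3.044       5.325
  solve Keq expr → x = 1.339; check Q = 3486

x = 1.339 M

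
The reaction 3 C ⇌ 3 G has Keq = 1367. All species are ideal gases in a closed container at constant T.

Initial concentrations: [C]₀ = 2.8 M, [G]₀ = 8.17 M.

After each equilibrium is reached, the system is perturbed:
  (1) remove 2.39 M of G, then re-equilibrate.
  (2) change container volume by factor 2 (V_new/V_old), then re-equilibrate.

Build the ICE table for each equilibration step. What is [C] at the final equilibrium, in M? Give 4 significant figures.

Q₀ = 24.84 vs Keq = 1367 ⇒ Q<K, forward
Step 1:
                  C         G
  I             2.8      8.17
  C          -1.893     1.893
  E          0.9067     10.06
  solve Keq expr → x = 0.6311; check Q = 1367
Then remove 2.39 M of G.
Step 2:
                  C         G
  I          0.9067     7.673
  C         -0.1975    0.1975
  E          0.7092     7.871
  solve Keq expr → x = 0.06585; check Q = 1367
Then change container volume by factor 2 (V_new/V_old).
Step 3:
                  C         G
  I          0.3546     3.935
  C               0         0
  E          0.3546     3.935
  solve Keq expr → x = 0; check Q = 1367

[C]_eq = 0.3546 M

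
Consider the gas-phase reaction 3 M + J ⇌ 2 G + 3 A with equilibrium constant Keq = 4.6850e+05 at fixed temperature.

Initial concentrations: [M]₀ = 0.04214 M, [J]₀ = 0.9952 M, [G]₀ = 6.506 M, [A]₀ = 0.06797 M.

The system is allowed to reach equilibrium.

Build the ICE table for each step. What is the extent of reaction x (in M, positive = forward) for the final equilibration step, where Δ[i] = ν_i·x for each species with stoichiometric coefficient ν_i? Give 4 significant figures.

x = 0.01246 M

Q₀ = 178.5 vs Keq = 4.6850e+05 ⇒ Q<K, forward
Step 1:
                    M           J           G           A
  I           0.04214      0.9952       6.506     0.06797
  C          -0.03737    -0.01246     0.02492     0.03737
  E          0.004767      0.9827       6.531      0.1053
  solve Keq expr → x = 0.01246; check Q = 4.6850e+05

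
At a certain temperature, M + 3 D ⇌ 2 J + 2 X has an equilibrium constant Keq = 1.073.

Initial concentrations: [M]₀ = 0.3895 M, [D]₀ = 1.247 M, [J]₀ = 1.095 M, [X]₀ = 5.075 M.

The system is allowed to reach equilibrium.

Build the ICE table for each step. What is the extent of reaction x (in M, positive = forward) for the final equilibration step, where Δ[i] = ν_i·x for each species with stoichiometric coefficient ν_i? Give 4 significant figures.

Q₀ = 40.89 vs Keq = 1.073 ⇒ Q>K, reverse
Step 1:
                    M           D           J           X
  Initial      0.3895       1.247       1.095       5.075
  Change        0.272       0.816      -0.544      -0.544
  Equil        0.6615       2.063       0.551       4.531
  solve Keq expr → x = -0.272; check Q = 1.073

x = -0.272 M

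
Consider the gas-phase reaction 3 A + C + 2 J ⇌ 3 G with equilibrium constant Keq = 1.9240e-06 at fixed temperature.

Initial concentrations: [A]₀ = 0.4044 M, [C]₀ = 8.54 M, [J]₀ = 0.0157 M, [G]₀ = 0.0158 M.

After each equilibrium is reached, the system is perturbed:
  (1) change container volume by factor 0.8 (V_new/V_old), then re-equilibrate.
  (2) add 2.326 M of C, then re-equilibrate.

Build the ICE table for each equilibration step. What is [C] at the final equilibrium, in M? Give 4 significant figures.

[C]_eq = 13.01 M

Q₀ = 0.02833 vs Keq = 1.9240e-06 ⇒ Q>K, reverse
Step 1:
                    A           C           J           G
  init         0.4044        8.54      0.0157      0.0158
  Δ           0.01487    0.004958    0.009916    -0.01487
  eq           0.4193       8.545     0.02562  9.2642e-04
  solve Keq expr → x = -0.004958; check Q = 1.9240e-06
Then change container volume by factor 0.8 (V_new/V_old).
Step 2:
                    A           C           J           G
  init         0.5241       10.68     0.03202    0.001158
  Δ       -2.8303e-04 -9.4343e-05 -1.8869e-04  2.8303e-04
  eq           0.5238       10.68     0.03183    0.001441
  solve Keq expr → x = 9.4343e-05; check Q = 1.9240e-06
Then add 2.326 M of C.
Step 3:
                    A           C           J           G
  init         0.5238       13.01     0.03183    0.001441
  Δ       -9.5482e-05 -3.1827e-05 -6.3654e-05  9.5482e-05
  eq           0.5237       13.01     0.03177    0.001537
  solve Keq expr → x = 3.1827e-05; check Q = 1.9240e-06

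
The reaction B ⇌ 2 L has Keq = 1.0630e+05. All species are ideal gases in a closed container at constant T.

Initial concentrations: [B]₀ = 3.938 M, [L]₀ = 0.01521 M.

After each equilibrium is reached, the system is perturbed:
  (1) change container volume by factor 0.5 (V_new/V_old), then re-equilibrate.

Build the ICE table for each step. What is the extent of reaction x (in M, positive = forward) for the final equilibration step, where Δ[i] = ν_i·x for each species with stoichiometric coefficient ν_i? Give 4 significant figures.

Q₀ = 5.8747e-05 vs Keq = 1.0630e+05 ⇒ Q<K, forward
Step 1:
                  B         L
  init        3.938   0.01521
  Δ          -3.937     7.875
  eq      5.8563e-04      7.89
  solve Keq expr → x = 3.937; check Q = 1.0630e+05
Then change container volume by factor 0.5 (V_new/V_old).
Step 2:
                  B         L
  init     0.001171     15.78
  Δ        0.001171 -0.002341
  eq       0.002342     15.78
  solve Keq expr → x = -0.001171; check Q = 1.0630e+05

x = -0.001171 M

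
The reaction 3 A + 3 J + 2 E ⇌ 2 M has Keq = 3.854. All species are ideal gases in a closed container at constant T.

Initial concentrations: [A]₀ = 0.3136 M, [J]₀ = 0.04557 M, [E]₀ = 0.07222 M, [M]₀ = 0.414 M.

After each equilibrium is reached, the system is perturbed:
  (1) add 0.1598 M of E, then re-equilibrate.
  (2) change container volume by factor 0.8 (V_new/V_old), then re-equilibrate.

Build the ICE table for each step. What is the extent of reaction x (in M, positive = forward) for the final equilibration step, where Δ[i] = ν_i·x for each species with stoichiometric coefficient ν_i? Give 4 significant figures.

x = 0.02491 M

Q₀ = 1.1260e+07 vs Keq = 3.854 ⇒ Q>K, reverse
Step 1:
                  A         J         E         M
  init       0.3136   0.04557   0.07222     0.414
  Δ          0.4176    0.4176    0.2784   -0.2784
  eq         0.7312    0.4631    0.3506    0.1356
  solve Keq expr → x = -0.1392; check Q = 3.854
Then add 0.1598 M of E.
Step 2:
                  A         J         E         M
  init       0.7312    0.4631    0.5104    0.1356
  Δ        -0.03309  -0.03309  -0.02206   0.02206
  eq         0.6981      0.43    0.4883    0.1577
  solve Keq expr → x = 0.01103; check Q = 3.854
Then change container volume by factor 0.8 (V_new/V_old).
Step 3:
                  A         J         E         M
  init       0.8726    0.5376    0.6104    0.1971
  Δ        -0.07474  -0.07474  -0.04983   0.04983
  eq         0.7978    0.4628    0.5606    0.2469
  solve Keq expr → x = 0.02491; check Q = 3.854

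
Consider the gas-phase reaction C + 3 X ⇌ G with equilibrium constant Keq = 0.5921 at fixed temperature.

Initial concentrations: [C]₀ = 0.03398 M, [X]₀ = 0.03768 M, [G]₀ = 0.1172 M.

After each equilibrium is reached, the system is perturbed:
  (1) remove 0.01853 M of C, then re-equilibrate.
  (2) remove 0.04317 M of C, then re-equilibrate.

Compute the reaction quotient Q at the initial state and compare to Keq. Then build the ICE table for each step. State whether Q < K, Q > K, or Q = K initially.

Q₀ = 6.4472e+04 vs Keq = 0.5921 ⇒ Q>K, reverse
Step 1:
                   C          X          G
  init       0.03398    0.03768     0.1172
  Δ           0.1126     0.3378    -0.1126
  eq          0.1466     0.3755   0.004595
  solve Keq expr → x = -0.1126; check Q = 0.5921
Then remove 0.01853 M of C.
Step 2:
                   C          X          G
  init        0.1281     0.3755   0.004595
  Δ       5.1480e-04   0.001544 -5.1480e-04
  eq          0.1286      0.377    0.00408
  solve Keq expr → x = -5.1480e-04; check Q = 0.5921
Then remove 0.04317 M of C.
Step 3:
                   C          X          G
  init        0.0854      0.377    0.00408
  Δ         0.001248   0.003743  -0.001248
  eq         0.08665     0.3808   0.002833
  solve Keq expr → x = -0.001248; check Q = 0.5921

Q₀ = 6.4472e+04; Q > K (proceeds reverse)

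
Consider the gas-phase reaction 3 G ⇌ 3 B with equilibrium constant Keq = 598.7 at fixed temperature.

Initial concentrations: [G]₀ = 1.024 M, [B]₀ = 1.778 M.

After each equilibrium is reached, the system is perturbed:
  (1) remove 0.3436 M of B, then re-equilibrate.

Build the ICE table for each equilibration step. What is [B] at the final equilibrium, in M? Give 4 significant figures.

[B]_eq = 2.198 M

Q₀ = 5.235 vs Keq = 598.7 ⇒ Q<K, forward
Step 1:
                  G         B
  Initial     1.024     1.778
  Change    -0.7268    0.7268
  Equil      0.2972     2.505
  solve Keq expr → x = 0.2423; check Q = 598.7
Then remove 0.3436 M of B.
Step 2:
                  G         B
  Initial    0.2972     2.161
  Change   -0.03644   0.03644
  Equil      0.2607     2.198
  solve Keq expr → x = 0.01215; check Q = 598.7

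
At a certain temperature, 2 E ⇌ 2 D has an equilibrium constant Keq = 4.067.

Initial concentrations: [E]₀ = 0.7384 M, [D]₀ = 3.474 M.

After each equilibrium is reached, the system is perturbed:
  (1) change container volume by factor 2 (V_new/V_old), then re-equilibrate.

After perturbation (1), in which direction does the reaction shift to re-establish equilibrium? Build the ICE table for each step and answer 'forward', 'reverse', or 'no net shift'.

Direction: no net shift

Q₀ = 22.13 vs Keq = 4.067 ⇒ Q>K, reverse
Step 1:
                   E          D
  Initial     0.7384      3.474
  Change       0.658     -0.658
  Equil        1.396      2.816
  solve Keq expr → x = -0.329; check Q = 4.067
Then change container volume by factor 2 (V_new/V_old).
Step 2:
                   E          D
  Initial     0.6982      1.408
  Change           0          0
  Equil       0.6982      1.408
  solve Keq expr → x = 0; check Q = 4.067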